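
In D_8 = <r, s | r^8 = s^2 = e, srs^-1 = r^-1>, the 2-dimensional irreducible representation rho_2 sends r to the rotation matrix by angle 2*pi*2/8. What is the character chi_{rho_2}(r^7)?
chi_{rho_2}(r^7) = 2*cos(2*pi*2*7/8) = 0

Why: rho_2(r^7) is rotation by angle 2*pi*2*7/8, whose trace is 2*cos(2*pi*2*7/8) = 0.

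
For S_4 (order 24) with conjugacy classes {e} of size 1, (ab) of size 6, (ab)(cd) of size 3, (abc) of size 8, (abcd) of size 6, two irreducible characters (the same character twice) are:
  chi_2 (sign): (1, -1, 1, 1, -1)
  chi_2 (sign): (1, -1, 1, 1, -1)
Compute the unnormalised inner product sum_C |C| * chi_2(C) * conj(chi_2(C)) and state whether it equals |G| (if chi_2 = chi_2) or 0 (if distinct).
Sum = 24 = |G| = 24; so <chi_2, chi_2> = 1 (norm-1 confirms irreducibility).

Justification: Compute term by term over conjugacy classes (|C| * chi_2(C) * conj(chi_2(C))):
  1*(1)*conj(1) + 6*(-1)*conj(-1) + 3*(1)*conj(1) + 8*(1)*conj(1) + 6*(-1)*conj(-1)
  = (1) + (6) + (3) + (8) + (6)
  = 24.
Dividing by |G| = 24 gives 24/24 = 1, matching the row-orthogonality relation <chi_2, chi_2> = [chi_2 = chi_2].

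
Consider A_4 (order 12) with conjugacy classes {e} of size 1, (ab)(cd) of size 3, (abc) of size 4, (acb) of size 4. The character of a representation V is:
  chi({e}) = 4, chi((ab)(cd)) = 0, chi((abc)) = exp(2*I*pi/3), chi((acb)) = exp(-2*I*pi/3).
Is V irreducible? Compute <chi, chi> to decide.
Not irreducible (reducible): <chi, chi> = 2 > 1.

<chi, chi> = (1/|G|) sum_C |C| * |chi(C)|^2 = (1/12)[1*|4|^2 + 3*|0|^2 + 4*|exp(2*I*pi/3)|^2 + 4*|exp(-2*I*pi/3)|^2]
  = (1/12)[(16) + (0) + (4) + (4)] = 24/12 = 2.
(Exp terms are combined using exp(i*s)*conj(exp(i*t)) = exp(i*(s-t)), and sums of them are collapsed using the identity that for every m > 1 the m distinct m-th roots of unity sum to 0, e.g. 1 + exp(2*I*pi/3) + exp(-2*I*pi/3) = 0.)
A character is irreducible iff <chi, chi> = 1, so this representation is reducible.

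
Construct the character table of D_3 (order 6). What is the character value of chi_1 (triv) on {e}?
Conjugacy classes: {e} of size 1, {r^1, r^2} of size 2, {s, sr, ..., sr^2} of size 3.
Character table:
  irrep \ class              {e} (size 1)  {r^1, r^2} (size 2)  {s, sr, ..., sr^2} (size 3)
  chi_1 (triv)               1             1                    1                          
  chi_2 (sign: r->1, s->-1)  1             1                    -1                         
  chi_3 (2d, j=1)            2             -1                   0                          

Spot check: chi_1 (triv) on {e} = 1.

Proof sketch: D_3 has order 2*3 = 6 with 3 conjugacy classes, hence 3 irreducibles. Sum of squared dims 1 + 1 + 4 = 6 = |G|. Linear characters come from the abelianisation; the 2-dimensional irreps have character r^k -> 2*cos(2*pi*j*k/3), reflections -> 0.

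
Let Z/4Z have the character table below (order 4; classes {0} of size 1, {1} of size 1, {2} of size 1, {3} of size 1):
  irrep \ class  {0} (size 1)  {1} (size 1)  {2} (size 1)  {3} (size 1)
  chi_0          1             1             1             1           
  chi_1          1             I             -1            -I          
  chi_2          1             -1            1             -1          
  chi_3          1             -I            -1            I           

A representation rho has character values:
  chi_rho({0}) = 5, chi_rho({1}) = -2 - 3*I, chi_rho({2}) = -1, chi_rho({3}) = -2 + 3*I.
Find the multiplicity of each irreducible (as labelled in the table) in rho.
Multiplicities: chi_0: 0, chi_1: 0, chi_2: 2, chi_3: 3.

Solution. Use <chi_rho, chi> = (1/|G|) sum_C |C| * chi_rho(C) * conj(chi(C)) with |G| = 4 for each irreducible chi in the table:
  <chi_rho, chi_0> = (1/4)[1*(5)*conj(1) + 1*(-2 - 3*I)*conj(1) + 1*(-1)*conj(1) + 1*(-2 + 3*I)*conj(1)]
      = (1/4)[(5) + (-2 - 3*I) + (-1) + (-2 + 3*I)] = 0/4 = 0
  <chi_rho, chi_1> = (1/4)[1*(5)*conj(1) + 1*(-2 - 3*I)*conj(I) + 1*(-1)*conj(-1) + 1*(-2 + 3*I)*conj(-I)]
      = (1/4)[(5) + (-3 + 2*I) + (1) + (-3 - 2*I)] = 0/4 = 0
  <chi_rho, chi_2> = (1/4)[1*(5)*conj(1) + 1*(-2 - 3*I)*conj(-1) + 1*(-1)*conj(1) + 1*(-2 + 3*I)*conj(-1)]
      = (1/4)[(5) + (2 + 3*I) + (-1) + (2 - 3*I)] = 8/4 = 2
  <chi_rho, chi_3> = (1/4)[1*(5)*conj(1) + 1*(-2 - 3*I)*conj(-I) + 1*(-1)*conj(-1) + 1*(-2 + 3*I)*conj(I)]
      = (1/4)[(5) + (3 - 2*I) + (1) + (3 + 2*I)] = 12/4 = 3
(Exp terms are combined using exp(i*s)*conj(exp(i*t)) = exp(i*(s-t)), and sums of them are collapsed using the identity that for every m > 1 the m distinct m-th roots of unity sum to 0, e.g. 1 + exp(2*I*pi/3) + exp(-2*I*pi/3) = 0.)
Dimension check: dim(rho) = sum (mult * dim) = 0*1 + 0*1 + 2*1 + 3*1 = 5 = chi_rho(e) = 5.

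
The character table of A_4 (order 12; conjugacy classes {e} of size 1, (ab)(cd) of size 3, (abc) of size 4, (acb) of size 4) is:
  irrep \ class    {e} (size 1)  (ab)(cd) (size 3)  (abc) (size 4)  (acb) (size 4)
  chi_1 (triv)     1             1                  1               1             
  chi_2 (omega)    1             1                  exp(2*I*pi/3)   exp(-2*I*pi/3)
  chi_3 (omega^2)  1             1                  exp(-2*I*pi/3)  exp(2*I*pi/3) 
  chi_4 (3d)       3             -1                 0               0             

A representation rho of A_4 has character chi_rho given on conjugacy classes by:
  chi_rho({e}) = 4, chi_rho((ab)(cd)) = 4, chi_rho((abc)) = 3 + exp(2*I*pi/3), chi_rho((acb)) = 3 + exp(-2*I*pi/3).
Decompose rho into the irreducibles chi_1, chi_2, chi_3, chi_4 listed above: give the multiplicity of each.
Multiplicities: chi_1: 3, chi_2: 1, chi_3: 0, chi_4: 0.

Argument: Use <chi_rho, chi> = (1/|G|) sum_C |C| * chi_rho(C) * conj(chi(C)) with |G| = 12 for each irreducible chi in the table:
  <chi_rho, chi_1> = (1/12)[1*(4)*conj(1) + 3*(4)*conj(1) + 4*(3 + exp(2*I*pi/3))*conj(1) + 4*(3 + exp(-2*I*pi/3))*conj(1)]
      = (1/12)[(4) + (12) + (12 + 4*exp(2*I*pi/3)) + (12 + 4*exp(-2*I*pi/3))] = 36/12 = 3
  <chi_rho, chi_2> = (1/12)[1*(4)*conj(1) + 3*(4)*conj(1) + 4*(3 + exp(2*I*pi/3))*conj(exp(2*I*pi/3)) + 4*(3 + exp(-2*I*pi/3))*conj(exp(-2*I*pi/3))]
      = (1/12)[(4) + (12) + (4 + 12*exp(-2*I*pi/3)) + (4 + 12*exp(2*I*pi/3))] = 12/12 = 1
  <chi_rho, chi_3> = (1/12)[1*(4)*conj(1) + 3*(4)*conj(1) + 4*(3 + exp(2*I*pi/3))*conj(exp(-2*I*pi/3)) + 4*(3 + exp(-2*I*pi/3))*conj(exp(2*I*pi/3))]
      = (1/12)[(4) + (12) + (4*exp(-2*I*pi/3) + 12*exp(2*I*pi/3)) + (12*exp(-2*I*pi/3) + 4*exp(2*I*pi/3))] = 0/12 = 0
  <chi_rho, chi_4> = (1/12)[1*(4)*conj(3) + 3*(4)*conj(-1) + 4*(3 + exp(2*I*pi/3))*conj(0) + 4*(3 + exp(-2*I*pi/3))*conj(0)]
      = (1/12)[(12) + (-12) + (0) + (0)] = 0/12 = 0
(Exp terms are combined using exp(i*s)*conj(exp(i*t)) = exp(i*(s-t)), and sums of them are collapsed using the identity that for every m > 1 the m distinct m-th roots of unity sum to 0, e.g. 1 + exp(2*I*pi/3) + exp(-2*I*pi/3) = 0.)
Dimension check: dim(rho) = sum (mult * dim) = 3*1 + 1*1 + 0*1 + 0*3 = 4 = chi_rho(e) = 4.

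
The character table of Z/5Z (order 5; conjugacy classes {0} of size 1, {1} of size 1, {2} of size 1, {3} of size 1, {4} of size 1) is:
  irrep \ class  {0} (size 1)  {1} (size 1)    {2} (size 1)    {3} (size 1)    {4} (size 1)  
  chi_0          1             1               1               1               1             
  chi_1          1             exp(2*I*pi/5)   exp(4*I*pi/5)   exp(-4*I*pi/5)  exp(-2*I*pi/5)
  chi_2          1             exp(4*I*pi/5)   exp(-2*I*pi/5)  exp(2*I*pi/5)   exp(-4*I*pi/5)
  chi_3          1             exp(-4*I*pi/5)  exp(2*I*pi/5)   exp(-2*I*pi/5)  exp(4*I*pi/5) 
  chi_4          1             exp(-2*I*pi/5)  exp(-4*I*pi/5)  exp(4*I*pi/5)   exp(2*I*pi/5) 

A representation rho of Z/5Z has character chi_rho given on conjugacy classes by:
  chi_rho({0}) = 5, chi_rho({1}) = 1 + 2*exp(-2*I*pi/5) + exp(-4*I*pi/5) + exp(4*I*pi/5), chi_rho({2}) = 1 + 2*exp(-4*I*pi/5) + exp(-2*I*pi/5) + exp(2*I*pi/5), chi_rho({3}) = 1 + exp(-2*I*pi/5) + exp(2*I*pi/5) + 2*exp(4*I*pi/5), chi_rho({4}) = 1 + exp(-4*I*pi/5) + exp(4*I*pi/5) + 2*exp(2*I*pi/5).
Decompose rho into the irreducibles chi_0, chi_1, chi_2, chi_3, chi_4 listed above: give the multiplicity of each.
Multiplicities: chi_0: 1, chi_1: 0, chi_2: 1, chi_3: 1, chi_4: 2.

Proof sketch: Use <chi_rho, chi> = (1/|G|) sum_C |C| * chi_rho(C) * conj(chi(C)) with |G| = 5 for each irreducible chi in the table:
  <chi_rho, chi_0> = (1/5)[1*(5)*conj(1) + 1*(1 + 2*exp(-2*I*pi/5) + exp(-4*I*pi/5) + exp(4*I*pi/5))*conj(1) + 1*(1 + 2*exp(-4*I*pi/5) + exp(-2*I*pi/5) + exp(2*I*pi/5))*conj(1) + 1*(1 + exp(-2*I*pi/5) + exp(2*I*pi/5) + 2*exp(4*I*pi/5))*conj(1) + 1*(1 + exp(-4*I*pi/5) + exp(4*I*pi/5) + 2*exp(2*I*pi/5))*conj(1)]
      = (1/5)[(5) + (1 + 2*exp(-2*I*pi/5) + exp(-4*I*pi/5) + exp(4*I*pi/5)) + (1 + 2*exp(-4*I*pi/5) + exp(-2*I*pi/5) + exp(2*I*pi/5)) + (1 + exp(-2*I*pi/5) + exp(2*I*pi/5) + 2*exp(4*I*pi/5)) + (1 + exp(-4*I*pi/5) + exp(4*I*pi/5) + 2*exp(2*I*pi/5))] = 5/5 = 1
  <chi_rho, chi_1> = (1/5)[1*(5)*conj(1) + 1*(1 + 2*exp(-2*I*pi/5) + exp(-4*I*pi/5) + exp(4*I*pi/5))*conj(exp(2*I*pi/5)) + 1*(1 + 2*exp(-4*I*pi/5) + exp(-2*I*pi/5) + exp(2*I*pi/5))*conj(exp(4*I*pi/5)) + 1*(1 + exp(-2*I*pi/5) + exp(2*I*pi/5) + 2*exp(4*I*pi/5))*conj(exp(-4*I*pi/5)) + 1*(1 + exp(-4*I*pi/5) + exp(4*I*pi/5) + 2*exp(2*I*pi/5))*conj(exp(-2*I*pi/5))]
      = (1/5)[(5) + (2*exp(-4*I*pi/5) + exp(-2*I*pi/5) + exp(4*I*pi/5) + exp(2*I*pi/5)) + (exp(-2*I*pi/5) + exp(-4*I*pi/5) + exp(4*I*pi/5) + 2*exp(2*I*pi/5)) + (2*exp(-2*I*pi/5) + exp(-4*I*pi/5) + exp(4*I*pi/5) + exp(2*I*pi/5)) + (exp(-2*I*pi/5) + exp(-4*I*pi/5) + exp(2*I*pi/5) + 2*exp(4*I*pi/5))] = 0/5 = 0
  <chi_rho, chi_2> = (1/5)[1*(5)*conj(1) + 1*(1 + 2*exp(-2*I*pi/5) + exp(-4*I*pi/5) + exp(4*I*pi/5))*conj(exp(4*I*pi/5)) + 1*(1 + 2*exp(-4*I*pi/5) + exp(-2*I*pi/5) + exp(2*I*pi/5))*conj(exp(-2*I*pi/5)) + 1*(1 + exp(-2*I*pi/5) + exp(2*I*pi/5) + 2*exp(4*I*pi/5))*conj(exp(2*I*pi/5)) + 1*(1 + exp(-4*I*pi/5) + exp(4*I*pi/5) + 2*exp(2*I*pi/5))*conj(exp(-4*I*pi/5))]
      = (1/5)[(5) + (1 + exp(-4*I*pi/5) + exp(2*I*pi/5) + 2*exp(4*I*pi/5)) + (1 + 2*exp(-2*I*pi/5) + exp(4*I*pi/5) + exp(2*I*pi/5)) + (1 + exp(-2*I*pi/5) + exp(-4*I*pi/5) + 2*exp(2*I*pi/5)) + (1 + 2*exp(-4*I*pi/5) + exp(-2*I*pi/5) + exp(4*I*pi/5))] = 5/5 = 1
  <chi_rho, chi_3> = (1/5)[1*(5)*conj(1) + 1*(1 + 2*exp(-2*I*pi/5) + exp(-4*I*pi/5) + exp(4*I*pi/5))*conj(exp(-4*I*pi/5)) + 1*(1 + 2*exp(-4*I*pi/5) + exp(-2*I*pi/5) + exp(2*I*pi/5))*conj(exp(2*I*pi/5)) + 1*(1 + exp(-2*I*pi/5) + exp(2*I*pi/5) + 2*exp(4*I*pi/5))*conj(exp(-2*I*pi/5)) + 1*(1 + exp(-4*I*pi/5) + exp(4*I*pi/5) + 2*exp(2*I*pi/5))*conj(exp(4*I*pi/5))]
      = (1/5)[(5) + (1 + exp(-2*I*pi/5) + exp(4*I*pi/5) + 2*exp(2*I*pi/5)) + (1 + exp(-2*I*pi/5) + exp(-4*I*pi/5) + 2*exp(4*I*pi/5)) + (1 + 2*exp(-4*I*pi/5) + exp(4*I*pi/5) + exp(2*I*pi/5)) + (1 + 2*exp(-2*I*pi/5) + exp(-4*I*pi/5) + exp(2*I*pi/5))] = 5/5 = 1
  <chi_rho, chi_4> = (1/5)[1*(5)*conj(1) + 1*(1 + 2*exp(-2*I*pi/5) + exp(-4*I*pi/5) + exp(4*I*pi/5))*conj(exp(-2*I*pi/5)) + 1*(1 + 2*exp(-4*I*pi/5) + exp(-2*I*pi/5) + exp(2*I*pi/5))*conj(exp(-4*I*pi/5)) + 1*(1 + exp(-2*I*pi/5) + exp(2*I*pi/5) + 2*exp(4*I*pi/5))*conj(exp(4*I*pi/5)) + 1*(1 + exp(-4*I*pi/5) + exp(4*I*pi/5) + 2*exp(2*I*pi/5))*conj(exp(2*I*pi/5))]
      = (1/5)[(5) + (2 + exp(-2*I*pi/5) + exp(-4*I*pi/5) + exp(2*I*pi/5)) + (2 + exp(-4*I*pi/5) + exp(4*I*pi/5) + exp(2*I*pi/5)) + (2 + exp(-2*I*pi/5) + exp(-4*I*pi/5) + exp(4*I*pi/5)) + (2 + exp(-2*I*pi/5) + exp(4*I*pi/5) + exp(2*I*pi/5))] = 10/5 = 2
(Exp terms are combined using exp(i*s)*conj(exp(i*t)) = exp(i*(s-t)), and sums of them are collapsed using the identity that for every m > 1 the m distinct m-th roots of unity sum to 0, e.g. 1 + exp(2*I*pi/3) + exp(-2*I*pi/3) = 0.)
Dimension check: dim(rho) = sum (mult * dim) = 1*1 + 0*1 + 1*1 + 1*1 + 2*1 = 5 = chi_rho(e) = 5.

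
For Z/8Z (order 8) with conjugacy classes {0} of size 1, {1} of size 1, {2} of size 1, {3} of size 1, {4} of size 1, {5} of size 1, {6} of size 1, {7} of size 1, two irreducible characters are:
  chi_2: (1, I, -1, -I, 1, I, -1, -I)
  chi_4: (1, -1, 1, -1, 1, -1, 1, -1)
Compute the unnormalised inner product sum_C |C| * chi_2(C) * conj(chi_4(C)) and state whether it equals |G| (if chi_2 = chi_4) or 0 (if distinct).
Sum = 0; so <chi_2, chi_4> = 0 (distinct irreducibles are orthogonal).

Justification: Compute term by term over conjugacy classes (|C| * chi_2(C) * conj(chi_4(C))):
  1*(1)*conj(1) + 1*(I)*conj(-1) + 1*(-1)*conj(1) + 1*(-I)*conj(-1) + 1*(1)*conj(1) + 1*(I)*conj(-1) + 1*(-1)*conj(1) + 1*(-I)*conj(-1)
  = (1) + (-I) + (-1) + (I) + (1) + (-I) + (-1) + (I)
  = 0.
(Exp terms are combined using exp(i*s)*conj(exp(i*t)) = exp(i*(s-t)), and sums of them are collapsed using the identity that for every m > 1 the m distinct m-th roots of unity sum to 0, e.g. 1 + exp(2*I*pi/3) + exp(-2*I*pi/3) = 0.)
Dividing by |G| = 8 gives 0/8 = 0, matching the row-orthogonality relation <chi_2, chi_4> = [chi_2 = chi_4].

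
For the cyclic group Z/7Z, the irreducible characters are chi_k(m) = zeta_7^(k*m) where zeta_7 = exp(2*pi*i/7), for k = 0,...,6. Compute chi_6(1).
chi_6(1) = zeta_7^6 = exp(-2*I*pi/7)

Justification: chi_6(1) = zeta_7^(6*1) = zeta_7^6. Since zeta_7^7 = 1, this equals zeta_7^6 = exp(2*pi*i*6/7) = exp(-2*I*pi/7).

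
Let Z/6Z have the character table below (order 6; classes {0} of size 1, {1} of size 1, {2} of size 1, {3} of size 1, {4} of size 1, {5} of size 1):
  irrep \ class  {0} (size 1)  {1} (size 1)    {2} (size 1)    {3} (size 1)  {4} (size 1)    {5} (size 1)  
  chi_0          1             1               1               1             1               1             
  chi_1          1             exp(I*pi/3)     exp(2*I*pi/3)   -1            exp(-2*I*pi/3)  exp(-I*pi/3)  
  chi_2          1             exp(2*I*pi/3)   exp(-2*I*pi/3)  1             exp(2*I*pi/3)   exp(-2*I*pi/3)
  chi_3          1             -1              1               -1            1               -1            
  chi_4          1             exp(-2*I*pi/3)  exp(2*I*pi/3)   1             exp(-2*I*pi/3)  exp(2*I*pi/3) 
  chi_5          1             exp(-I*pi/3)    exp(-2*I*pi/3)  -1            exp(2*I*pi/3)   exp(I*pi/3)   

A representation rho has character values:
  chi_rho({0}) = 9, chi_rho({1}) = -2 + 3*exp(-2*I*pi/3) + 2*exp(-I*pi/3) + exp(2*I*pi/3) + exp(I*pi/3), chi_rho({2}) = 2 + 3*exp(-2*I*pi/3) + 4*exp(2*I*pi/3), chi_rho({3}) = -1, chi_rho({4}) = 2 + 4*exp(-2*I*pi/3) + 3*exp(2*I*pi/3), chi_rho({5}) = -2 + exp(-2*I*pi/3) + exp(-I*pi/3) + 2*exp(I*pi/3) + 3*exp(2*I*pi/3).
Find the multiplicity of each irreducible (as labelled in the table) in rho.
Multiplicities: chi_0: 0, chi_1: 1, chi_2: 1, chi_3: 2, chi_4: 3, chi_5: 2.

Working: Use <chi_rho, chi> = (1/|G|) sum_C |C| * chi_rho(C) * conj(chi(C)) with |G| = 6 for each irreducible chi in the table:
  <chi_rho, chi_0> = (1/6)[1*(9)*conj(1) + 1*(-2 + 3*exp(-2*I*pi/3) + 2*exp(-I*pi/3) + exp(2*I*pi/3) + exp(I*pi/3))*conj(1) + 1*(2 + 3*exp(-2*I*pi/3) + 4*exp(2*I*pi/3))*conj(1) + 1*(-1)*conj(1) + 1*(2 + 4*exp(-2*I*pi/3) + 3*exp(2*I*pi/3))*conj(1) + 1*(-2 + exp(-2*I*pi/3) + exp(-I*pi/3) + 2*exp(I*pi/3) + 3*exp(2*I*pi/3))*conj(1)]
      = (1/6)[(9) + (-2 + 3*exp(-2*I*pi/3) + 2*exp(-I*pi/3) + exp(2*I*pi/3) + exp(I*pi/3)) + (2 + 3*exp(-2*I*pi/3) + 4*exp(2*I*pi/3)) + (-1) + (2 + 4*exp(-2*I*pi/3) + 3*exp(2*I*pi/3)) + (-2 + exp(-2*I*pi/3) + exp(-I*pi/3) + 2*exp(I*pi/3) + 3*exp(2*I*pi/3))] = 0/6 = 0
  <chi_rho, chi_1> = (1/6)[1*(9)*conj(1) + 1*(-2 + 3*exp(-2*I*pi/3) + 2*exp(-I*pi/3) + exp(2*I*pi/3) + exp(I*pi/3))*conj(exp(I*pi/3)) + 1*(2 + 3*exp(-2*I*pi/3) + 4*exp(2*I*pi/3))*conj(exp(2*I*pi/3)) + 1*(-1)*conj(-1) + 1*(2 + 4*exp(-2*I*pi/3) + 3*exp(2*I*pi/3))*conj(exp(-2*I*pi/3)) + 1*(-2 + exp(-2*I*pi/3) + exp(-I*pi/3) + 2*exp(I*pi/3) + 3*exp(2*I*pi/3))*conj(exp(-I*pi/3))]
      = (1/6)[(9) + (-2 + 2*exp(-2*I*pi/3) + exp(I*pi/3) - 2*exp(-I*pi/3)) + (4 + 2*exp(-2*I*pi/3) + 3*exp(2*I*pi/3)) + (1) + (4 + 3*exp(-2*I*pi/3) + 2*exp(2*I*pi/3)) + (-2 - 2*exp(I*pi/3) + exp(-I*pi/3) + 2*exp(2*I*pi/3))] = 6/6 = 1
  <chi_rho, chi_2> = (1/6)[1*(9)*conj(1) + 1*(-2 + 3*exp(-2*I*pi/3) + 2*exp(-I*pi/3) + exp(2*I*pi/3) + exp(I*pi/3))*conj(exp(2*I*pi/3)) + 1*(2 + 3*exp(-2*I*pi/3) + 4*exp(2*I*pi/3))*conj(exp(-2*I*pi/3)) + 1*(-1)*conj(1) + 1*(2 + 4*exp(-2*I*pi/3) + 3*exp(2*I*pi/3))*conj(exp(2*I*pi/3)) + 1*(-2 + exp(-2*I*pi/3) + exp(-I*pi/3) + 2*exp(I*pi/3) + 3*exp(2*I*pi/3))*conj(exp(-2*I*pi/3))]
      = (1/6)[(9) + (-1 + exp(-I*pi/3) - 2*exp(-2*I*pi/3) + 3*exp(2*I*pi/3)) + (3 + 4*exp(-2*I*pi/3) + 2*exp(2*I*pi/3)) + (-1) + (3 + 2*exp(-2*I*pi/3) + 4*exp(2*I*pi/3)) + (-1 + 3*exp(-2*I*pi/3) - 2*exp(2*I*pi/3) + exp(I*pi/3))] = 6/6 = 1
  <chi_rho, chi_3> = (1/6)[1*(9)*conj(1) + 1*(-2 + 3*exp(-2*I*pi/3) + 2*exp(-I*pi/3) + exp(2*I*pi/3) + exp(I*pi/3))*conj(-1) + 1*(2 + 3*exp(-2*I*pi/3) + 4*exp(2*I*pi/3))*conj(1) + 1*(-1)*conj(-1) + 1*(2 + 4*exp(-2*I*pi/3) + 3*exp(2*I*pi/3))*conj(1) + 1*(-2 + exp(-2*I*pi/3) + exp(-I*pi/3) + 2*exp(I*pi/3) + 3*exp(2*I*pi/3))*conj(-1)]
      = (1/6)[(9) + (2 - exp(I*pi/3) - exp(2*I*pi/3) - 2*exp(-I*pi/3) - 3*exp(-2*I*pi/3)) + (2 + 3*exp(-2*I*pi/3) + 4*exp(2*I*pi/3)) + (1) + (2 + 4*exp(-2*I*pi/3) + 3*exp(2*I*pi/3)) + (2 - 3*exp(2*I*pi/3) - 2*exp(I*pi/3) - exp(-I*pi/3) - exp(-2*I*pi/3))] = 12/6 = 2
  <chi_rho, chi_4> = (1/6)[1*(9)*conj(1) + 1*(-2 + 3*exp(-2*I*pi/3) + 2*exp(-I*pi/3) + exp(2*I*pi/3) + exp(I*pi/3))*conj(exp(-2*I*pi/3)) + 1*(2 + 3*exp(-2*I*pi/3) + 4*exp(2*I*pi/3))*conj(exp(2*I*pi/3)) + 1*(-1)*conj(1) + 1*(2 + 4*exp(-2*I*pi/3) + 3*exp(2*I*pi/3))*conj(exp(-2*I*pi/3)) + 1*(-2 + exp(-2*I*pi/3) + exp(-I*pi/3) + 2*exp(I*pi/3) + 3*exp(2*I*pi/3))*conj(exp(2*I*pi/3))]
      = (1/6)[(9) + (2 - 2*exp(2*I*pi/3) + exp(-2*I*pi/3) + 2*exp(I*pi/3)) + (4 + 2*exp(-2*I*pi/3) + 3*exp(2*I*pi/3)) + (-1) + (4 + 3*exp(-2*I*pi/3) + 2*exp(2*I*pi/3)) + (2 + 2*exp(-I*pi/3) + exp(2*I*pi/3) - 2*exp(-2*I*pi/3))] = 18/6 = 3
  <chi_rho, chi_5> = (1/6)[1*(9)*conj(1) + 1*(-2 + 3*exp(-2*I*pi/3) + 2*exp(-I*pi/3) + exp(2*I*pi/3) + exp(I*pi/3))*conj(exp(-I*pi/3)) + 1*(2 + 3*exp(-2*I*pi/3) + 4*exp(2*I*pi/3))*conj(exp(-2*I*pi/3)) + 1*(-1)*conj(-1) + 1*(2 + 4*exp(-2*I*pi/3) + 3*exp(2*I*pi/3))*conj(exp(2*I*pi/3)) + 1*(-2 + exp(-2*I*pi/3) + exp(-I*pi/3) + 2*exp(I*pi/3) + 3*exp(2*I*pi/3))*conj(exp(I*pi/3))]
      = (1/6)[(9) + (1 + 3*exp(-I*pi/3) - 2*exp(I*pi/3) + exp(2*I*pi/3)) + (3 + 4*exp(-2*I*pi/3) + 2*exp(2*I*pi/3)) + (1) + (3 + 2*exp(-2*I*pi/3) + 4*exp(2*I*pi/3)) + (1 + exp(-2*I*pi/3) - 2*exp(-I*pi/3) + 3*exp(I*pi/3))] = 12/6 = 2
(Exp terms are combined using exp(i*s)*conj(exp(i*t)) = exp(i*(s-t)), and sums of them are collapsed using the identity that for every m > 1 the m distinct m-th roots of unity sum to 0, e.g. 1 + exp(2*I*pi/3) + exp(-2*I*pi/3) = 0.)
Dimension check: dim(rho) = sum (mult * dim) = 0*1 + 1*1 + 1*1 + 2*1 + 3*1 + 2*1 = 9 = chi_rho(e) = 9.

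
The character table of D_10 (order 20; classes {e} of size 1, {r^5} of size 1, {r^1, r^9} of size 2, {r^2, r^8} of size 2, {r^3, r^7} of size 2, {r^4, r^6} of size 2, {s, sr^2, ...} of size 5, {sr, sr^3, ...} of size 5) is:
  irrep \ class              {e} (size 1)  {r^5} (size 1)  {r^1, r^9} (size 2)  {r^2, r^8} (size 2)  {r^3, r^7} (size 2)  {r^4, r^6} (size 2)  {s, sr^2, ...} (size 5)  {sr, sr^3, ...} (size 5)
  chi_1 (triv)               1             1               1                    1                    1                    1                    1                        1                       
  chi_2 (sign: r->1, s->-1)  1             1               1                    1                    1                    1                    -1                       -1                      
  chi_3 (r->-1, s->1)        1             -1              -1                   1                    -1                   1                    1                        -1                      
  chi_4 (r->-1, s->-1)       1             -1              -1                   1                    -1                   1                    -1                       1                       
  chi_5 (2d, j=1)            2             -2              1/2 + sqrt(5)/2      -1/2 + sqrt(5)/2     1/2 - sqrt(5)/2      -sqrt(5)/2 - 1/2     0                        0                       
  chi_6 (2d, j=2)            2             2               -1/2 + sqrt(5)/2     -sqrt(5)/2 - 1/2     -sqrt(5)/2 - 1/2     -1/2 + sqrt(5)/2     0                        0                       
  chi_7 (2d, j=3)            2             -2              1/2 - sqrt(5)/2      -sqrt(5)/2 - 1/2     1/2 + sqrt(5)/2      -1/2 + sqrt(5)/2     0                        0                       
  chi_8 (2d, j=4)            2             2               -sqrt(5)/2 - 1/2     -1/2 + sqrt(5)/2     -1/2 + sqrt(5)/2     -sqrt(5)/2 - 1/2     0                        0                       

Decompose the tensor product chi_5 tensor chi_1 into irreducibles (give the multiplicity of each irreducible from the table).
chi_5 tensor chi_1 = chi_5 (all other irreducibles have multiplicity 0).

Explanation: The character of a tensor product is the pointwise product (chi_5 * chi_1)(C) = chi_5(C) * chi_1(C):
  {e}: (2)*(1), {r^5}: (-2)*(1), {r^1, r^9}: (1/2 + sqrt(5)/2)*(1), {r^2, r^8}: (-1/2 + sqrt(5)/2)*(1), {r^3, r^7}: (1/2 - sqrt(5)/2)*(1), {r^4, r^6}: (-sqrt(5)/2 - 1/2)*(1), {s, sr^2, ...}: (0)*(1), {sr, sr^3, ...}: (0)*(1)
so (chi_5 * chi_1) takes values
  {e} -> 2, {r^5} -> -2, {r^1, r^9} -> 1/2 + sqrt(5)/2, {r^2, r^8} -> -1/2 + sqrt(5)/2, {r^3, r^7} -> 1/2 - sqrt(5)/2, {r^4, r^6} -> -sqrt(5)/2 - 1/2, {s, sr^2, ...} -> 0, {sr, sr^3, ...} -> 0.
Now take the inner product of this character with each irreducible chi from the table, <chi_5*chi_1, chi> = (1/20) sum_C |C| (chi_5*chi_1)(C) conj(chi(C)):
  <chi_5*chi_1, chi_1> = (1/20)[1*(2)*conj(1) + 1*(-2)*conj(1) + 2*(1/2 + sqrt(5)/2)*conj(1) + 2*(-1/2 + sqrt(5)/2)*conj(1) + 2*(1/2 - sqrt(5)/2)*conj(1) + 2*(-sqrt(5)/2 - 1/2)*conj(1) + 5*(0)*conj(1) + 5*(0)*conj(1)]
      = (1/20)[(2) + (-2) + (1 + sqrt(5)) + (-1 + sqrt(5)) + (1 - sqrt(5)) + (-sqrt(5) - 1) + (0) + (0)] = 0/20 = 0
  <chi_5*chi_1, chi_2> = (1/20)[1*(2)*conj(1) + 1*(-2)*conj(1) + 2*(1/2 + sqrt(5)/2)*conj(1) + 2*(-1/2 + sqrt(5)/2)*conj(1) + 2*(1/2 - sqrt(5)/2)*conj(1) + 2*(-sqrt(5)/2 - 1/2)*conj(1) + 5*(0)*conj(-1) + 5*(0)*conj(-1)]
      = (1/20)[(2) + (-2) + (1 + sqrt(5)) + (-1 + sqrt(5)) + (1 - sqrt(5)) + (-sqrt(5) - 1) + (0) + (0)] = 0/20 = 0
  <chi_5*chi_1, chi_3> = (1/20)[1*(2)*conj(1) + 1*(-2)*conj(-1) + 2*(1/2 + sqrt(5)/2)*conj(-1) + 2*(-1/2 + sqrt(5)/2)*conj(1) + 2*(1/2 - sqrt(5)/2)*conj(-1) + 2*(-sqrt(5)/2 - 1/2)*conj(1) + 5*(0)*conj(1) + 5*(0)*conj(-1)]
      = (1/20)[(2) + (2) + (-sqrt(5) - 1) + (-1 + sqrt(5)) + (-1 + sqrt(5)) + (-sqrt(5) - 1) + (0) + (0)] = 0/20 = 0
  <chi_5*chi_1, chi_4> = (1/20)[1*(2)*conj(1) + 1*(-2)*conj(-1) + 2*(1/2 + sqrt(5)/2)*conj(-1) + 2*(-1/2 + sqrt(5)/2)*conj(1) + 2*(1/2 - sqrt(5)/2)*conj(-1) + 2*(-sqrt(5)/2 - 1/2)*conj(1) + 5*(0)*conj(-1) + 5*(0)*conj(1)]
      = (1/20)[(2) + (2) + (-sqrt(5) - 1) + (-1 + sqrt(5)) + (-1 + sqrt(5)) + (-sqrt(5) - 1) + (0) + (0)] = 0/20 = 0
  <chi_5*chi_1, chi_5> = (1/20)[1*(2)*conj(2) + 1*(-2)*conj(-2) + 2*(1/2 + sqrt(5)/2)*conj(1/2 + sqrt(5)/2) + 2*(-1/2 + sqrt(5)/2)*conj(-1/2 + sqrt(5)/2) + 2*(1/2 - sqrt(5)/2)*conj(1/2 - sqrt(5)/2) + 2*(-sqrt(5)/2 - 1/2)*conj(-sqrt(5)/2 - 1/2) + 5*(0)*conj(0) + 5*(0)*conj(0)]
      = (1/20)[(4) + (4) + (sqrt(5) + 3) + (3 - sqrt(5)) + (3 - sqrt(5)) + (sqrt(5) + 3) + (0) + (0)] = 20/20 = 1
  <chi_5*chi_1, chi_6> = (1/20)[1*(2)*conj(2) + 1*(-2)*conj(2) + 2*(1/2 + sqrt(5)/2)*conj(-1/2 + sqrt(5)/2) + 2*(-1/2 + sqrt(5)/2)*conj(-sqrt(5)/2 - 1/2) + 2*(1/2 - sqrt(5)/2)*conj(-sqrt(5)/2 - 1/2) + 2*(-sqrt(5)/2 - 1/2)*conj(-1/2 + sqrt(5)/2) + 5*(0)*conj(0) + 5*(0)*conj(0)]
      = (1/20)[(4) + (-4) + (2) + (-2) + (2) + (-2) + (0) + (0)] = 0/20 = 0
  <chi_5*chi_1, chi_7> = (1/20)[1*(2)*conj(2) + 1*(-2)*conj(-2) + 2*(1/2 + sqrt(5)/2)*conj(1/2 - sqrt(5)/2) + 2*(-1/2 + sqrt(5)/2)*conj(-sqrt(5)/2 - 1/2) + 2*(1/2 - sqrt(5)/2)*conj(1/2 + sqrt(5)/2) + 2*(-sqrt(5)/2 - 1/2)*conj(-1/2 + sqrt(5)/2) + 5*(0)*conj(0) + 5*(0)*conj(0)]
      = (1/20)[(4) + (4) + (-2) + (-2) + (-2) + (-2) + (0) + (0)] = 0/20 = 0
  <chi_5*chi_1, chi_8> = (1/20)[1*(2)*conj(2) + 1*(-2)*conj(2) + 2*(1/2 + sqrt(5)/2)*conj(-sqrt(5)/2 - 1/2) + 2*(-1/2 + sqrt(5)/2)*conj(-1/2 + sqrt(5)/2) + 2*(1/2 - sqrt(5)/2)*conj(-1/2 + sqrt(5)/2) + 2*(-sqrt(5)/2 - 1/2)*conj(-sqrt(5)/2 - 1/2) + 5*(0)*conj(0) + 5*(0)*conj(0)]
      = (1/20)[(4) + (-4) + (-3 - sqrt(5)) + (3 - sqrt(5)) + (-3 + sqrt(5)) + (sqrt(5) + 3) + (0) + (0)] = 0/20 = 0
Hence the multiplicities are chi_5: 1. Dimension check: dim(chi_5)*dim(chi_1) = 2*1 = 2 and sum (mult * dim) = 1*2 = 2.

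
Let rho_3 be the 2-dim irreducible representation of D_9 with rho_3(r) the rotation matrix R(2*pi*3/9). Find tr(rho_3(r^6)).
chi_{rho_3}(r^6) = 2*cos(2*pi*3*6/9) = 2

Justification: rho_3(r^6) is rotation by angle 2*pi*3*6/9, whose trace is 2*cos(2*pi*3*6/9) = 2.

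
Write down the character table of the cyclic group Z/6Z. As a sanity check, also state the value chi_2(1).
Character table of Z/6Z (irreps indexed chi_0,...,chi_5 with chi_k(m) = zeta_6^(k*m), zeta_6 = exp(2*pi*i/6)):
  irrep \ class  {0} (size 1)  {1} (size 1)    {2} (size 1)    {3} (size 1)  {4} (size 1)    {5} (size 1)  
  chi_0          1             1               1               1             1               1             
  chi_1          1             exp(I*pi/3)     exp(2*I*pi/3)   -1            exp(-2*I*pi/3)  exp(-I*pi/3)  
  chi_2          1             exp(2*I*pi/3)   exp(-2*I*pi/3)  1             exp(2*I*pi/3)   exp(-2*I*pi/3)
  chi_3          1             -1              1               -1            1               -1            
  chi_4          1             exp(-2*I*pi/3)  exp(2*I*pi/3)   1             exp(-2*I*pi/3)  exp(2*I*pi/3) 
  chi_5          1             exp(-I*pi/3)    exp(-2*I*pi/3)  -1            exp(2*I*pi/3)   exp(I*pi/3)   

Spot check: chi_2(1) = zeta_6^(2*1) = zeta_6^2 = exp(2*I*pi/3).

Z/6Z is abelian, so all 6 irreducible complex representations are 1-dimensional. They are given by chi_k(m) = zeta_6^(k*m) for k = 0,...,5. Row orthogonality: sum_m chi_k(m) conj(chi_l(m)) = 6 * [k = l].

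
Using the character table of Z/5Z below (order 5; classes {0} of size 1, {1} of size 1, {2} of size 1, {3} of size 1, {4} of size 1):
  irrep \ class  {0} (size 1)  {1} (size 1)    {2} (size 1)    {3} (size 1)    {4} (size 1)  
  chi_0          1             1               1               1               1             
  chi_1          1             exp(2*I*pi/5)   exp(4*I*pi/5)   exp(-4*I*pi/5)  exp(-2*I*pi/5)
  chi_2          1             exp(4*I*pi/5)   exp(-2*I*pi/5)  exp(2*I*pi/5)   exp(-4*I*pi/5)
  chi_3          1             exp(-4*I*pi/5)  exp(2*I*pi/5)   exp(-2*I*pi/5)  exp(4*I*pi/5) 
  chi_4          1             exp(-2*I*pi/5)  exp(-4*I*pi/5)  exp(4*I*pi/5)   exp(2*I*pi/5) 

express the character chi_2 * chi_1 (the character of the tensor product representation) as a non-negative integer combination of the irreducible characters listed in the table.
chi_2 tensor chi_1 = chi_3 (all other irreducibles have multiplicity 0).

Derivation: The character of a tensor product is the pointwise product (chi_2 * chi_1)(C) = chi_2(C) * chi_1(C):
  {0}: (1)*(1), {1}: (exp(4*I*pi/5))*(exp(2*I*pi/5)), {2}: (exp(-2*I*pi/5))*(exp(4*I*pi/5)), {3}: (exp(2*I*pi/5))*(exp(-4*I*pi/5)), {4}: (exp(-4*I*pi/5))*(exp(-2*I*pi/5))
so (chi_2 * chi_1) takes values
  {0} -> 1, {1} -> exp(-4*I*pi/5), {2} -> exp(2*I*pi/5), {3} -> exp(-2*I*pi/5), {4} -> exp(4*I*pi/5).
Now take the inner product of this character with each irreducible chi from the table, <chi_2*chi_1, chi> = (1/5) sum_C |C| (chi_2*chi_1)(C) conj(chi(C)):
  <chi_2*chi_1, chi_0> = (1/5)[1*(1)*conj(1) + 1*(exp(-4*I*pi/5))*conj(1) + 1*(exp(2*I*pi/5))*conj(1) + 1*(exp(-2*I*pi/5))*conj(1) + 1*(exp(4*I*pi/5))*conj(1)]
      = (1/5)[(1) + (exp(-4*I*pi/5)) + (exp(2*I*pi/5)) + (exp(-2*I*pi/5)) + (exp(4*I*pi/5))] = 0/5 = 0
  <chi_2*chi_1, chi_1> = (1/5)[1*(1)*conj(1) + 1*(exp(-4*I*pi/5))*conj(exp(2*I*pi/5)) + 1*(exp(2*I*pi/5))*conj(exp(4*I*pi/5)) + 1*(exp(-2*I*pi/5))*conj(exp(-4*I*pi/5)) + 1*(exp(4*I*pi/5))*conj(exp(-2*I*pi/5))]
      = (1/5)[(1) + (exp(4*I*pi/5)) + (exp(-2*I*pi/5)) + (exp(2*I*pi/5)) + (exp(-4*I*pi/5))] = 0/5 = 0
  <chi_2*chi_1, chi_2> = (1/5)[1*(1)*conj(1) + 1*(exp(-4*I*pi/5))*conj(exp(4*I*pi/5)) + 1*(exp(2*I*pi/5))*conj(exp(-2*I*pi/5)) + 1*(exp(-2*I*pi/5))*conj(exp(2*I*pi/5)) + 1*(exp(4*I*pi/5))*conj(exp(-4*I*pi/5))]
      = (1/5)[(1) + (exp(2*I*pi/5)) + (exp(4*I*pi/5)) + (exp(-4*I*pi/5)) + (exp(-2*I*pi/5))] = 0/5 = 0
  <chi_2*chi_1, chi_3> = (1/5)[1*(1)*conj(1) + 1*(exp(-4*I*pi/5))*conj(exp(-4*I*pi/5)) + 1*(exp(2*I*pi/5))*conj(exp(2*I*pi/5)) + 1*(exp(-2*I*pi/5))*conj(exp(-2*I*pi/5)) + 1*(exp(4*I*pi/5))*conj(exp(4*I*pi/5))]
      = (1/5)[(1) + (1) + (1) + (1) + (1)] = 5/5 = 1
  <chi_2*chi_1, chi_4> = (1/5)[1*(1)*conj(1) + 1*(exp(-4*I*pi/5))*conj(exp(-2*I*pi/5)) + 1*(exp(2*I*pi/5))*conj(exp(-4*I*pi/5)) + 1*(exp(-2*I*pi/5))*conj(exp(4*I*pi/5)) + 1*(exp(4*I*pi/5))*conj(exp(2*I*pi/5))]
      = (1/5)[(1) + (exp(-2*I*pi/5)) + (exp(-4*I*pi/5)) + (exp(4*I*pi/5)) + (exp(2*I*pi/5))] = 0/5 = 0
(Exp terms are combined using exp(i*s)*conj(exp(i*t)) = exp(i*(s-t)), and sums of them are collapsed using the identity that for every m > 1 the m distinct m-th roots of unity sum to 0, e.g. 1 + exp(2*I*pi/3) + exp(-2*I*pi/3) = 0.)
Hence the multiplicities are chi_3: 1. Dimension check: dim(chi_2)*dim(chi_1) = 1*1 = 1 and sum (mult * dim) = 1*1 = 1.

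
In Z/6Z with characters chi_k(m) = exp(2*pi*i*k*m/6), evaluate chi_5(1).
chi_5(1) = zeta_6^5 = exp(-I*pi/3)

chi_5(1) = zeta_6^(5*1) = zeta_6^5. Since zeta_6^6 = 1, this equals zeta_6^5 = exp(2*pi*i*5/6) = exp(-I*pi/3).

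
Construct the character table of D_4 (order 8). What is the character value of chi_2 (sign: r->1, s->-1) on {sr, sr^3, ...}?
Conjugacy classes: {e} of size 1, {r^2} of size 1, {r^1, r^3} of size 2, {s, sr^2, ...} of size 2, {sr, sr^3, ...} of size 2.
Character table:
  irrep \ class              {e} (size 1)  {r^2} (size 1)  {r^1, r^3} (size 2)  {s, sr^2, ...} (size 2)  {sr, sr^3, ...} (size 2)
  chi_1 (triv)               1             1               1                    1                        1                       
  chi_2 (sign: r->1, s->-1)  1             1               1                    -1                       -1                      
  chi_3 (r->-1, s->1)        1             1               -1                   1                        -1                      
  chi_4 (r->-1, s->-1)       1             1               -1                   -1                       1                       
  chi_5 (2d, j=1)            2             -2              0                    0                        0                       

Spot check: chi_2 (sign: r->1, s->-1) on {sr, sr^3, ...} = -1.

Explanation: D_4 has order 2*4 = 8 with 5 conjugacy classes, hence 5 irreducibles. Sum of squared dims 1 + 1 + 1 + 1 + 4 = 8 = |G|. Linear characters come from the abelianisation; the 2-dimensional irreps have character r^k -> 2*cos(2*pi*j*k/4), reflections -> 0.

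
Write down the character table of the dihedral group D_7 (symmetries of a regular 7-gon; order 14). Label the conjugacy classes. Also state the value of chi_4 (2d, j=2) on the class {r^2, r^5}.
Conjugacy classes: {e} of size 1, {r^1, r^6} of size 2, {r^2, r^5} of size 2, {r^3, r^4} of size 2, {s, sr, ..., sr^6} of size 7.
Character table:
  irrep \ class              {e} (size 1)  {r^1, r^6} (size 2)  {r^2, r^5} (size 2)  {r^3, r^4} (size 2)  {s, sr, ..., sr^6} (size 7)
  chi_1 (triv)               1             1                    1                    1                    1                          
  chi_2 (sign: r->1, s->-1)  1             1                    1                    1                    -1                         
  chi_3 (2d, j=1)            2             2*cos(2*pi/7)        -2*cos(3*pi/7)       -2*cos(pi/7)         0                          
  chi_4 (2d, j=2)            2             -2*cos(3*pi/7)       -2*cos(pi/7)         2*cos(2*pi/7)        0                          
  chi_5 (2d, j=3)            2             -2*cos(pi/7)         2*cos(2*pi/7)        -2*cos(3*pi/7)       0                          

Spot check: chi_4 (2d, j=2) on {r^2, r^5} = -2*cos(pi/7).

Why: D_7 has order 2*7 = 14 with 5 conjugacy classes, hence 5 irreducibles. Sum of squared dims 1 + 1 + 4 + 4 + 4 = 14 = |G|. Linear characters come from the abelianisation; the 2-dimensional irreps have character r^k -> 2*cos(2*pi*j*k/7), reflections -> 0.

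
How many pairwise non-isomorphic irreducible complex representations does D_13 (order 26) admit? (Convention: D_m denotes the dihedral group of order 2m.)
8

Explanation: The number of irreducible complex representations of a finite group equals its number of conjugacy classes. D_13 has 8 conjugacy classes ((n+3)/2 for n odd), so D_13 (order 26) has exactly 8 irreducible complex representations.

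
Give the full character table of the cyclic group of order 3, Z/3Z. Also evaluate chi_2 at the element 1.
Character table of Z/3Z (irreps indexed chi_0,...,chi_2 with chi_k(m) = zeta_3^(k*m), zeta_3 = exp(2*pi*i/3)):
  irrep \ class  {0} (size 1)  {1} (size 1)    {2} (size 1)  
  chi_0          1             1               1             
  chi_1          1             exp(2*I*pi/3)   exp(-2*I*pi/3)
  chi_2          1             exp(-2*I*pi/3)  exp(2*I*pi/3) 

Spot check: chi_2(1) = zeta_3^(2*1) = zeta_3^2 = exp(-2*I*pi/3).

Explanation: Z/3Z is abelian, so all 3 irreducible complex representations are 1-dimensional. They are given by chi_k(m) = zeta_3^(k*m) for k = 0,...,2. Row orthogonality: sum_m chi_k(m) conj(chi_l(m)) = 3 * [k = l].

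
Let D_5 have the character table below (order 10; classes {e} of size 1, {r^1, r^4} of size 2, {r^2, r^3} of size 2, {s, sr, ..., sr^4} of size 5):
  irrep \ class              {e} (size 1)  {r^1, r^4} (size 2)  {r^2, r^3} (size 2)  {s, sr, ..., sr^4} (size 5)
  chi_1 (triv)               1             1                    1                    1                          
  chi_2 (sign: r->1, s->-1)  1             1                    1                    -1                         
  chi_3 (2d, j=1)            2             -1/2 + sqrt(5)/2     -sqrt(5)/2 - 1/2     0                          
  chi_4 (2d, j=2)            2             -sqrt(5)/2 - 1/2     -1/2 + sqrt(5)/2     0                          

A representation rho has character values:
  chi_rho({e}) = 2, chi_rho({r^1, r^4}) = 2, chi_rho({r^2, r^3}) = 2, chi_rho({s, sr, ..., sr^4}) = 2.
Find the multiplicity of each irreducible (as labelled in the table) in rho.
Multiplicities: chi_1: 2, chi_2: 0, chi_3: 0, chi_4: 0.

Derivation: Use <chi_rho, chi> = (1/|G|) sum_C |C| * chi_rho(C) * conj(chi(C)) with |G| = 10 for each irreducible chi in the table:
  <chi_rho, chi_1> = (1/10)[1*(2)*conj(1) + 2*(2)*conj(1) + 2*(2)*conj(1) + 5*(2)*conj(1)]
      = (1/10)[(2) + (4) + (4) + (10)] = 20/10 = 2
  <chi_rho, chi_2> = (1/10)[1*(2)*conj(1) + 2*(2)*conj(1) + 2*(2)*conj(1) + 5*(2)*conj(-1)]
      = (1/10)[(2) + (4) + (4) + (-10)] = 0/10 = 0
  <chi_rho, chi_3> = (1/10)[1*(2)*conj(2) + 2*(2)*conj(-1/2 + sqrt(5)/2) + 2*(2)*conj(-sqrt(5)/2 - 1/2) + 5*(2)*conj(0)]
      = (1/10)[(4) + (-2 + 2*sqrt(5)) + (-2*sqrt(5) - 2) + (0)] = 0/10 = 0
  <chi_rho, chi_4> = (1/10)[1*(2)*conj(2) + 2*(2)*conj(-sqrt(5)/2 - 1/2) + 2*(2)*conj(-1/2 + sqrt(5)/2) + 5*(2)*conj(0)]
      = (1/10)[(4) + (-2*sqrt(5) - 2) + (-2 + 2*sqrt(5)) + (0)] = 0/10 = 0
Dimension check: dim(rho) = sum (mult * dim) = 2*1 + 0*1 + 0*2 + 0*2 = 2 = chi_rho(e) = 2.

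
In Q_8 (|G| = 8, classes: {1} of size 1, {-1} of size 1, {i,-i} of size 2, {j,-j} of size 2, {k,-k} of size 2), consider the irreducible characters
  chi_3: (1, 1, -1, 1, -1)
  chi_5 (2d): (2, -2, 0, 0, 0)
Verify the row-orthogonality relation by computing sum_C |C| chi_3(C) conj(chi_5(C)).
Sum = 0; so <chi_3, chi_5> = 0 (distinct irreducibles are orthogonal).

Derivation: Compute term by term over conjugacy classes (|C| * chi_3(C) * conj(chi_5(C))):
  1*(1)*conj(2) + 1*(1)*conj(-2) + 2*(-1)*conj(0) + 2*(1)*conj(0) + 2*(-1)*conj(0)
  = (2) + (-2) + (0) + (0) + (0)
  = 0.
Dividing by |G| = 8 gives 0/8 = 0, matching the row-orthogonality relation <chi_3, chi_5> = [chi_3 = chi_5].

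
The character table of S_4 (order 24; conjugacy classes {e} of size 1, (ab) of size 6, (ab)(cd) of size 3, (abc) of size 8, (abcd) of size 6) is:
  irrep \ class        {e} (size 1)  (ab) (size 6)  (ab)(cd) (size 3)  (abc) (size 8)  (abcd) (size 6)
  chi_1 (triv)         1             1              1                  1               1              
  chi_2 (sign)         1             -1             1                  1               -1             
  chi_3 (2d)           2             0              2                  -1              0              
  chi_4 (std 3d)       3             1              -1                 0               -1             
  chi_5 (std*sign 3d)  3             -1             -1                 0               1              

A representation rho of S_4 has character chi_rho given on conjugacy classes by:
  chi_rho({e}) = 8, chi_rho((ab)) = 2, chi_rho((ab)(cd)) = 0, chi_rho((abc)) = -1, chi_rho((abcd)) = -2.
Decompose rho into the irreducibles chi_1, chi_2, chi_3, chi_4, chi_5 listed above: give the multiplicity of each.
Multiplicities: chi_1: 0, chi_2: 0, chi_3: 1, chi_4: 2, chi_5: 0.

Proof sketch: Use <chi_rho, chi> = (1/|G|) sum_C |C| * chi_rho(C) * conj(chi(C)) with |G| = 24 for each irreducible chi in the table:
  <chi_rho, chi_1> = (1/24)[1*(8)*conj(1) + 6*(2)*conj(1) + 3*(0)*conj(1) + 8*(-1)*conj(1) + 6*(-2)*conj(1)]
      = (1/24)[(8) + (12) + (0) + (-8) + (-12)] = 0/24 = 0
  <chi_rho, chi_2> = (1/24)[1*(8)*conj(1) + 6*(2)*conj(-1) + 3*(0)*conj(1) + 8*(-1)*conj(1) + 6*(-2)*conj(-1)]
      = (1/24)[(8) + (-12) + (0) + (-8) + (12)] = 0/24 = 0
  <chi_rho, chi_3> = (1/24)[1*(8)*conj(2) + 6*(2)*conj(0) + 3*(0)*conj(2) + 8*(-1)*conj(-1) + 6*(-2)*conj(0)]
      = (1/24)[(16) + (0) + (0) + (8) + (0)] = 24/24 = 1
  <chi_rho, chi_4> = (1/24)[1*(8)*conj(3) + 6*(2)*conj(1) + 3*(0)*conj(-1) + 8*(-1)*conj(0) + 6*(-2)*conj(-1)]
      = (1/24)[(24) + (12) + (0) + (0) + (12)] = 48/24 = 2
  <chi_rho, chi_5> = (1/24)[1*(8)*conj(3) + 6*(2)*conj(-1) + 3*(0)*conj(-1) + 8*(-1)*conj(0) + 6*(-2)*conj(1)]
      = (1/24)[(24) + (-12) + (0) + (0) + (-12)] = 0/24 = 0
Dimension check: dim(rho) = sum (mult * dim) = 0*1 + 0*1 + 1*2 + 2*3 + 0*3 = 8 = chi_rho(e) = 8.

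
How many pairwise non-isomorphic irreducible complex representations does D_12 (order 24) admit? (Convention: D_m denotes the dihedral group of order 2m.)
9

Why: The number of irreducible complex representations of a finite group equals its number of conjugacy classes. D_12 has 9 conjugacy classes (n/2 + 3 for n even), so D_12 (order 24) has exactly 9 irreducible complex representations.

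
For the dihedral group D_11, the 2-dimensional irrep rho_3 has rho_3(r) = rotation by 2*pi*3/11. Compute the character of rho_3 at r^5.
chi_{rho_3}(r^5) = 2*cos(2*pi*3*5/11) = -2*cos(3*pi/11)

Justification: rho_3(r^5) is rotation by angle 2*pi*3*5/11, whose trace is 2*cos(2*pi*3*5/11) = -2*cos(3*pi/11).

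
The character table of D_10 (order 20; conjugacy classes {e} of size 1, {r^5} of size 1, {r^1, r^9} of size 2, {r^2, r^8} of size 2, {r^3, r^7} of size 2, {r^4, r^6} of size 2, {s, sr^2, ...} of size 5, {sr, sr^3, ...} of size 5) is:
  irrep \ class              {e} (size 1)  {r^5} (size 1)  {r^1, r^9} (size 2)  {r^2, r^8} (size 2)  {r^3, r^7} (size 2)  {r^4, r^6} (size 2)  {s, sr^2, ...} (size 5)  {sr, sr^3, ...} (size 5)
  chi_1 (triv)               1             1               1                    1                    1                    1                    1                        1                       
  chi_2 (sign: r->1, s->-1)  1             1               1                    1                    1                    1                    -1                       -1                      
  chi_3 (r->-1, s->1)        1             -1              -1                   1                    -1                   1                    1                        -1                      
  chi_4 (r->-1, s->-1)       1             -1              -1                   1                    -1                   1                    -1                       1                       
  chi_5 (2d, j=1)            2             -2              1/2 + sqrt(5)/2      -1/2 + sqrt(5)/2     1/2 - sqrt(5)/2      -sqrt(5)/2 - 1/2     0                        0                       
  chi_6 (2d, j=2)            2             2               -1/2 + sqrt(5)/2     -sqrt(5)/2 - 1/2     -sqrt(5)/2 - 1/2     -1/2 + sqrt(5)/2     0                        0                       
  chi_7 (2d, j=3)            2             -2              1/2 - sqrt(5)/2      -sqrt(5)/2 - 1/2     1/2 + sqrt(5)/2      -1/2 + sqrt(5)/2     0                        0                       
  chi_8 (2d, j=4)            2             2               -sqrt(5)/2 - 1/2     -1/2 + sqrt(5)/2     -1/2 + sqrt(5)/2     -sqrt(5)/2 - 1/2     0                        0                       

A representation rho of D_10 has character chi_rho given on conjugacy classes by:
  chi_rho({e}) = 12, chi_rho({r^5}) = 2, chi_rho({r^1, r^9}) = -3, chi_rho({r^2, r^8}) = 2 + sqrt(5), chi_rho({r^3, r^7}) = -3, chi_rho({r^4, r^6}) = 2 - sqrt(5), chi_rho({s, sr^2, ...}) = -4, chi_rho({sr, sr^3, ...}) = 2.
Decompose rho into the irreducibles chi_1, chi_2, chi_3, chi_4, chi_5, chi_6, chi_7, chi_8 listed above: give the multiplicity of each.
Multiplicities: chi_1: 0, chi_2: 1, chi_3: 0, chi_4: 3, chi_5: 1, chi_6: 1, chi_7: 0, chi_8: 2.

Proof sketch: Use <chi_rho, chi> = (1/|G|) sum_C |C| * chi_rho(C) * conj(chi(C)) with |G| = 20 for each irreducible chi in the table:
  <chi_rho, chi_1> = (1/20)[1*(12)*conj(1) + 1*(2)*conj(1) + 2*(-3)*conj(1) + 2*(2 + sqrt(5))*conj(1) + 2*(-3)*conj(1) + 2*(2 - sqrt(5))*conj(1) + 5*(-4)*conj(1) + 5*(2)*conj(1)]
      = (1/20)[(12) + (2) + (-6) + (4 + 2*sqrt(5)) + (-6) + (4 - 2*sqrt(5)) + (-20) + (10)] = 0/20 = 0
  <chi_rho, chi_2> = (1/20)[1*(12)*conj(1) + 1*(2)*conj(1) + 2*(-3)*conj(1) + 2*(2 + sqrt(5))*conj(1) + 2*(-3)*conj(1) + 2*(2 - sqrt(5))*conj(1) + 5*(-4)*conj(-1) + 5*(2)*conj(-1)]
      = (1/20)[(12) + (2) + (-6) + (4 + 2*sqrt(5)) + (-6) + (4 - 2*sqrt(5)) + (20) + (-10)] = 20/20 = 1
  <chi_rho, chi_3> = (1/20)[1*(12)*conj(1) + 1*(2)*conj(-1) + 2*(-3)*conj(-1) + 2*(2 + sqrt(5))*conj(1) + 2*(-3)*conj(-1) + 2*(2 - sqrt(5))*conj(1) + 5*(-4)*conj(1) + 5*(2)*conj(-1)]
      = (1/20)[(12) + (-2) + (6) + (4 + 2*sqrt(5)) + (6) + (4 - 2*sqrt(5)) + (-20) + (-10)] = 0/20 = 0
  <chi_rho, chi_4> = (1/20)[1*(12)*conj(1) + 1*(2)*conj(-1) + 2*(-3)*conj(-1) + 2*(2 + sqrt(5))*conj(1) + 2*(-3)*conj(-1) + 2*(2 - sqrt(5))*conj(1) + 5*(-4)*conj(-1) + 5*(2)*conj(1)]
      = (1/20)[(12) + (-2) + (6) + (4 + 2*sqrt(5)) + (6) + (4 - 2*sqrt(5)) + (20) + (10)] = 60/20 = 3
  <chi_rho, chi_5> = (1/20)[1*(12)*conj(2) + 1*(2)*conj(-2) + 2*(-3)*conj(1/2 + sqrt(5)/2) + 2*(2 + sqrt(5))*conj(-1/2 + sqrt(5)/2) + 2*(-3)*conj(1/2 - sqrt(5)/2) + 2*(2 - sqrt(5))*conj(-sqrt(5)/2 - 1/2) + 5*(-4)*conj(0) + 5*(2)*conj(0)]
      = (1/20)[(24) + (-4) + (-3*sqrt(5) - 3) + (sqrt(5) + 3) + (-3 + 3*sqrt(5)) + (3 - sqrt(5)) + (0) + (0)] = 20/20 = 1
  <chi_rho, chi_6> = (1/20)[1*(12)*conj(2) + 1*(2)*conj(2) + 2*(-3)*conj(-1/2 + sqrt(5)/2) + 2*(2 + sqrt(5))*conj(-sqrt(5)/2 - 1/2) + 2*(-3)*conj(-sqrt(5)/2 - 1/2) + 2*(2 - sqrt(5))*conj(-1/2 + sqrt(5)/2) + 5*(-4)*conj(0) + 5*(2)*conj(0)]
      = (1/20)[(24) + (4) + (3 - 3*sqrt(5)) + (-7 - 3*sqrt(5)) + (3 + 3*sqrt(5)) + (-7 + 3*sqrt(5)) + (0) + (0)] = 20/20 = 1
  <chi_rho, chi_7> = (1/20)[1*(12)*conj(2) + 1*(2)*conj(-2) + 2*(-3)*conj(1/2 - sqrt(5)/2) + 2*(2 + sqrt(5))*conj(-sqrt(5)/2 - 1/2) + 2*(-3)*conj(1/2 + sqrt(5)/2) + 2*(2 - sqrt(5))*conj(-1/2 + sqrt(5)/2) + 5*(-4)*conj(0) + 5*(2)*conj(0)]
      = (1/20)[(24) + (-4) + (-3 + 3*sqrt(5)) + (-7 - 3*sqrt(5)) + (-3*sqrt(5) - 3) + (-7 + 3*sqrt(5)) + (0) + (0)] = 0/20 = 0
  <chi_rho, chi_8> = (1/20)[1*(12)*conj(2) + 1*(2)*conj(2) + 2*(-3)*conj(-sqrt(5)/2 - 1/2) + 2*(2 + sqrt(5))*conj(-1/2 + sqrt(5)/2) + 2*(-3)*conj(-1/2 + sqrt(5)/2) + 2*(2 - sqrt(5))*conj(-sqrt(5)/2 - 1/2) + 5*(-4)*conj(0) + 5*(2)*conj(0)]
      = (1/20)[(24) + (4) + (3 + 3*sqrt(5)) + (sqrt(5) + 3) + (3 - 3*sqrt(5)) + (3 - sqrt(5)) + (0) + (0)] = 40/20 = 2
Dimension check: dim(rho) = sum (mult * dim) = 0*1 + 1*1 + 0*1 + 3*1 + 1*2 + 1*2 + 0*2 + 2*2 = 12 = chi_rho(e) = 12.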